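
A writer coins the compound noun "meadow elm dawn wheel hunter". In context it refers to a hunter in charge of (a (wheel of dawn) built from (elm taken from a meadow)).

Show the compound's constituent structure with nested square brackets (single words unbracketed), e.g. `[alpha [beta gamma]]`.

Overall it is a kind of hunter; the modifier is "meadow elm dawn wheel".
Inside "meadow elm dawn wheel": head "wheel" (specifically "dawn wheel"), modifier "meadow elm".
Inside "meadow elm": head "elm", modifier "meadow".
Inside "dawn wheel": head "wheel", modifier "dawn".
Assembled: [[[meadow elm] [dawn wheel]] hunter].

[[[meadow elm] [dawn wheel]] hunter]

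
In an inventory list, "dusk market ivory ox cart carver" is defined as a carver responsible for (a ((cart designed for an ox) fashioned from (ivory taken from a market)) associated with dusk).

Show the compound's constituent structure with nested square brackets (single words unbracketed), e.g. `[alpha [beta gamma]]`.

[[dusk [[market ivory] [ox cart]]] carver]

The outermost head in the paraphrase is "carver", modified by "dusk market ivory ox cart".
"dusk market ivory ox cart" → head "cart" (specifically "market ivory ox cart"), modifier "dusk".
"market ivory ox cart" → head "cart" (specifically "ox cart"), modifier "market ivory".
"market ivory" → head "ivory", modifier "market".
"ox cart" → head "cart", modifier "ox".
Putting it together: [[dusk [[market ivory] [ox cart]]] carver].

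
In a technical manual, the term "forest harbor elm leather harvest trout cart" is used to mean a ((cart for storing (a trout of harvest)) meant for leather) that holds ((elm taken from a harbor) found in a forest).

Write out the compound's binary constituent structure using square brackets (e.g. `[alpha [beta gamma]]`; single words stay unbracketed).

[[forest [harbor elm]] [leather [[harvest trout] cart]]]

The outermost head in the paraphrase is "cart" (specifically "leather harvest trout cart"), modified by "forest harbor elm".
Inside "forest harbor elm": head "elm" (specifically "harbor elm"), modifier "forest".
Inside "harbor elm": head "elm", modifier "harbor".
Inside "leather harvest trout cart": head "cart" (specifically "harvest trout cart"), modifier "leather".
Inside "harvest trout cart": head "cart", modifier "harvest trout".
Inside "harvest trout": head "trout", modifier "harvest".
Assembled: [[forest [harbor elm]] [leather [[harvest trout] cart]]].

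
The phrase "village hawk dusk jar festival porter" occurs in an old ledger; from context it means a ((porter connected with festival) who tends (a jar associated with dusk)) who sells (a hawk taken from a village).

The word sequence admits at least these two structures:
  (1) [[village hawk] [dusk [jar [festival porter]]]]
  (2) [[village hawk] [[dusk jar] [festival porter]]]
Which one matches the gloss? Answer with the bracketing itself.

[[village hawk] [[dusk jar] [festival porter]]]

The paraphrase's head is the "porter" part ("dusk jar festival porter"); its modifier is "village hawk".
That top-level split, carried through the inner groups, gives [[village hawk] [[dusk jar] [festival porter]]].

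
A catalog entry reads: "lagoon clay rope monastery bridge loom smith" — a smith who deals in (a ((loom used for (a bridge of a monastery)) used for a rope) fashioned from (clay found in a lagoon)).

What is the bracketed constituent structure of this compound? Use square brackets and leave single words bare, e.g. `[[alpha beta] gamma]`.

At the top level: head "smith"; modifier "lagoon clay rope monastery bridge loom".
"lagoon clay rope monastery bridge loom" → head "loom" (specifically "rope monastery bridge loom"), modifier "lagoon clay".
"lagoon clay" → head "clay", modifier "lagoon".
"rope monastery bridge loom" → head "loom" (specifically "monastery bridge loom"), modifier "rope".
"monastery bridge loom" → head "loom", modifier "monastery bridge".
"monastery bridge" → head "bridge", modifier "monastery".
So the structure is [[[lagoon clay] [rope [[monastery bridge] loom]]] smith].

[[[lagoon clay] [rope [[monastery bridge] loom]]] smith]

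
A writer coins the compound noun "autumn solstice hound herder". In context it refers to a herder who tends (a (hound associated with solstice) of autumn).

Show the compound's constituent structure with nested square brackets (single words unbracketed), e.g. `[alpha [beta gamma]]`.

Whole compound: head "herder", modifier "autumn solstice hound".
Inside "autumn solstice hound": head "hound" (specifically "solstice hound"), modifier "autumn".
Inside "solstice hound": head "hound", modifier "solstice".
Assembled: [[autumn [solstice hound]] herder].

[[autumn [solstice hound]] herder]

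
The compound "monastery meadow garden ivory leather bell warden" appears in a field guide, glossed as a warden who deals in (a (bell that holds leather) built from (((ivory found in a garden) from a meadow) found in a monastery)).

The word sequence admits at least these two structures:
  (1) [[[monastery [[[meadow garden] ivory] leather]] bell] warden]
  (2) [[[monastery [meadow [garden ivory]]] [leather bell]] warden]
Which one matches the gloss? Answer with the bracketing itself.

The paraphrase's head is the "warden" part ("warden"); its modifier is "monastery meadow garden ivory leather bell".
That top-level split, carried through the inner groups, gives [[[monastery [meadow [garden ivory]]] [leather bell]] warden].

[[[monastery [meadow [garden ivory]]] [leather bell]] warden]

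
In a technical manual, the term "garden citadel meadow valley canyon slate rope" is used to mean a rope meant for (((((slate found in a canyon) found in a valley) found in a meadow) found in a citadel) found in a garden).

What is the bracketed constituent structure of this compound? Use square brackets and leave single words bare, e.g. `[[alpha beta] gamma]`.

The outermost head in the paraphrase is "rope", modified by "garden citadel meadow valley canyon slate".
Inside "garden citadel meadow valley canyon slate": head "slate" (specifically "citadel meadow valley canyon slate"), modifier "garden".
Inside "citadel meadow valley canyon slate": head "slate" (specifically "meadow valley canyon slate"), modifier "citadel".
Inside "meadow valley canyon slate": head "slate" (specifically "valley canyon slate"), modifier "meadow".
Inside "valley canyon slate": head "slate" (specifically "canyon slate"), modifier "valley".
Inside "canyon slate": head "slate", modifier "canyon".
Assembled: [[garden [citadel [meadow [valley [canyon slate]]]]] rope].

[[garden [citadel [meadow [valley [canyon slate]]]]] rope]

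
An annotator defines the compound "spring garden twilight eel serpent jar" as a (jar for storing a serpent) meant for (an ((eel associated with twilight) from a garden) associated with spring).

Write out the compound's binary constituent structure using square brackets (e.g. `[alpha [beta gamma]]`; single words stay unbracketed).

[[spring [garden [twilight eel]]] [serpent jar]]

The outermost head in the paraphrase is "jar" (specifically "serpent jar"), modified by "spring garden twilight eel".
Inside "spring garden twilight eel": head "eel" (specifically "garden twilight eel"), modifier "spring".
Inside "garden twilight eel": head "eel" (specifically "twilight eel"), modifier "garden".
Inside "twilight eel": head "eel", modifier "twilight".
Inside "serpent jar": head "jar", modifier "serpent".
Putting it together: [[spring [garden [twilight eel]]] [serpent jar]].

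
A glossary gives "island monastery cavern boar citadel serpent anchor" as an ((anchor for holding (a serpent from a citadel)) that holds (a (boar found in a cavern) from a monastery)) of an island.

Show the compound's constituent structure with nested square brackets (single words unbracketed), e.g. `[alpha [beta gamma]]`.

[island [[monastery [cavern boar]] [[citadel serpent] anchor]]]

Whole compound: head "anchor" (specifically "monastery cavern boar citadel serpent anchor"), modifier "island".
"monastery cavern boar citadel serpent anchor" → head "anchor" (specifically "citadel serpent anchor"), modifier "monastery cavern boar".
"monastery cavern boar" → head "boar" (specifically "cavern boar"), modifier "monastery".
"cavern boar" → head "boar", modifier "cavern".
"citadel serpent anchor" → head "anchor", modifier "citadel serpent".
"citadel serpent" → head "serpent", modifier "citadel".
Putting it together: [island [[monastery [cavern boar]] [[citadel serpent] anchor]]].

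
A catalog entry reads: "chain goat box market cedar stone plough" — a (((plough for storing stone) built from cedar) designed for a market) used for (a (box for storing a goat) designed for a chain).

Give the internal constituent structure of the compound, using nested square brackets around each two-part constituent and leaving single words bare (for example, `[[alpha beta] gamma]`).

[[chain [goat box]] [market [cedar [stone plough]]]]

Whole compound: head "plough" (specifically "market cedar stone plough"), modifier "chain goat box".
"chain goat box" → head "box" (specifically "goat box"), modifier "chain".
"goat box" → head "box", modifier "goat".
"market cedar stone plough" → head "plough" (specifically "cedar stone plough"), modifier "market".
"cedar stone plough" → head "plough" (specifically "stone plough"), modifier "cedar".
"stone plough" → head "plough", modifier "stone".
Putting it together: [[chain [goat box]] [market [cedar [stone plough]]]].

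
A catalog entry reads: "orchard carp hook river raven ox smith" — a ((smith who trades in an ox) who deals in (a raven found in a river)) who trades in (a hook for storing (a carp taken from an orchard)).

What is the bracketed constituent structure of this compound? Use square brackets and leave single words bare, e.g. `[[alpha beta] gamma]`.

[[[orchard carp] hook] [[river raven] [ox smith]]]

The outermost head in the paraphrase is "smith" (specifically "river raven ox smith"), modified by "orchard carp hook".
"orchard carp hook" → head "hook", modifier "orchard carp".
"orchard carp" → head "carp", modifier "orchard".
"river raven ox smith" → head "smith" (specifically "ox smith"), modifier "river raven".
"river raven" → head "raven", modifier "river".
"ox smith" → head "smith", modifier "ox".
Putting it together: [[[orchard carp] hook] [[river raven] [ox smith]]].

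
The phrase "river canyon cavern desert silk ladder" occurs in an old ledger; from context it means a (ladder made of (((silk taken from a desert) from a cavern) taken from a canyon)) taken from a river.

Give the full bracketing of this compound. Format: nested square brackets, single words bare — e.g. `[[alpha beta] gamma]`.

Overall it is a kind of ladder (specifically "canyon cavern desert silk ladder"); the modifier is "river".
Inside "canyon cavern desert silk ladder": head "ladder", modifier "canyon cavern desert silk".
Inside "canyon cavern desert silk": head "silk" (specifically "cavern desert silk"), modifier "canyon".
Inside "cavern desert silk": head "silk" (specifically "desert silk"), modifier "cavern".
Inside "desert silk": head "silk", modifier "desert".
Putting it together: [river [[canyon [cavern [desert silk]]] ladder]].

[river [[canyon [cavern [desert silk]]] ladder]]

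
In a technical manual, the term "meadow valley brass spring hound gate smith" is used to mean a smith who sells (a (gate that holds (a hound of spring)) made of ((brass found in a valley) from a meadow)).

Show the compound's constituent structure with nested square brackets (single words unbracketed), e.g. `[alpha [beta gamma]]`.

[[[meadow [valley brass]] [[spring hound] gate]] smith]

Overall it is a kind of smith; the modifier is "meadow valley brass spring hound gate".
"meadow valley brass spring hound gate" → head "gate" (specifically "spring hound gate"), modifier "meadow valley brass".
"meadow valley brass" → head "brass" (specifically "valley brass"), modifier "meadow".
"valley brass" → head "brass", modifier "valley".
"spring hound gate" → head "gate", modifier "spring hound".
"spring hound" → head "hound", modifier "spring".
So the structure is [[[meadow [valley brass]] [[spring hound] gate]] smith].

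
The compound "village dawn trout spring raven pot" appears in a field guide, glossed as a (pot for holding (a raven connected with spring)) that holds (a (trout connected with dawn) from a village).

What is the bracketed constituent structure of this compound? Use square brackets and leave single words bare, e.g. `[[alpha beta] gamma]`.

The outermost head in the paraphrase is "pot" (specifically "spring raven pot"), modified by "village dawn trout".
Inside "village dawn trout": head "trout" (specifically "dawn trout"), modifier "village".
Inside "dawn trout": head "trout", modifier "dawn".
Inside "spring raven pot": head "pot", modifier "spring raven".
Inside "spring raven": head "raven", modifier "spring".
Assembled: [[village [dawn trout]] [[spring raven] pot]].

[[village [dawn trout]] [[spring raven] pot]]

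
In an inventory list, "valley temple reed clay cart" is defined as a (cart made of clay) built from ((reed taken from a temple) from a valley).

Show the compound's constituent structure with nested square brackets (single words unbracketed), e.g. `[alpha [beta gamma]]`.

The outermost head in the paraphrase is "cart" (specifically "clay cart"), modified by "valley temple reed".
Inside "valley temple reed": head "reed" (specifically "temple reed"), modifier "valley".
Inside "temple reed": head "reed", modifier "temple".
Inside "clay cart": head "cart", modifier "clay".
So the structure is [[valley [temple reed]] [clay cart]].

[[valley [temple reed]] [clay cart]]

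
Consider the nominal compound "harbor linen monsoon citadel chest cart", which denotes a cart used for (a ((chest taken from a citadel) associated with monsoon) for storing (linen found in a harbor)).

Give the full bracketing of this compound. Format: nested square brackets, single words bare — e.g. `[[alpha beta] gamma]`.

[[[harbor linen] [monsoon [citadel chest]]] cart]

Whole compound: head "cart", modifier "harbor linen monsoon citadel chest".
"harbor linen monsoon citadel chest" → head "chest" (specifically "monsoon citadel chest"), modifier "harbor linen".
"harbor linen" → head "linen", modifier "harbor".
"monsoon citadel chest" → head "chest" (specifically "citadel chest"), modifier "monsoon".
"citadel chest" → head "chest", modifier "citadel".
Assembled: [[[harbor linen] [monsoon [citadel chest]]] cart].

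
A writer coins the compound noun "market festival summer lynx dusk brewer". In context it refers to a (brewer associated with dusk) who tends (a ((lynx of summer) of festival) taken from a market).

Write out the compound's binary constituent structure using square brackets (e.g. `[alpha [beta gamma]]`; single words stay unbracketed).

[[market [festival [summer lynx]]] [dusk brewer]]

Whole compound: head "brewer" (specifically "dusk brewer"), modifier "market festival summer lynx".
Inside "market festival summer lynx": head "lynx" (specifically "festival summer lynx"), modifier "market".
Inside "festival summer lynx": head "lynx" (specifically "summer lynx"), modifier "festival".
Inside "summer lynx": head "lynx", modifier "summer".
Inside "dusk brewer": head "brewer", modifier "dusk".
So the structure is [[market [festival [summer lynx]]] [dusk brewer]].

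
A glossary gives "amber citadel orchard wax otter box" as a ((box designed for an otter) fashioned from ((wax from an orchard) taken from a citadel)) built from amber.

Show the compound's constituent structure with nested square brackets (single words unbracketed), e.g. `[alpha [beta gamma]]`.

Overall it is a kind of box (specifically "citadel orchard wax otter box"); the modifier is "amber".
Inside "citadel orchard wax otter box": head "box" (specifically "otter box"), modifier "citadel orchard wax".
Inside "citadel orchard wax": head "wax" (specifically "orchard wax"), modifier "citadel".
Inside "orchard wax": head "wax", modifier "orchard".
Inside "otter box": head "box", modifier "otter".
So the structure is [amber [[citadel [orchard wax]] [otter box]]].

[amber [[citadel [orchard wax]] [otter box]]]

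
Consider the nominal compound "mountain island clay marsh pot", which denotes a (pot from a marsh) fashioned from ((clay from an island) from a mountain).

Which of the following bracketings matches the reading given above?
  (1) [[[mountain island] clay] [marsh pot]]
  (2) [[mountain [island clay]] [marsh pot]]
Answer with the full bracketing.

[[mountain [island clay]] [marsh pot]]

The paraphrase's head is the "pot" part ("marsh pot"); its modifier is "mountain island clay".
That top-level split, carried through the inner groups, gives [[mountain [island clay]] [marsh pot]].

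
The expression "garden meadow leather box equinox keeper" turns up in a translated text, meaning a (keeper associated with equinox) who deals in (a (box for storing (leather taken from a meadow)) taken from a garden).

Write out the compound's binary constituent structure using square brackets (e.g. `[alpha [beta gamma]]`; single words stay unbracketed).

[[garden [[meadow leather] box]] [equinox keeper]]

The outermost head in the paraphrase is "keeper" (specifically "equinox keeper"), modified by "garden meadow leather box".
"garden meadow leather box" → head "box" (specifically "meadow leather box"), modifier "garden".
"meadow leather box" → head "box", modifier "meadow leather".
"meadow leather" → head "leather", modifier "meadow".
"equinox keeper" → head "keeper", modifier "equinox".
Putting it together: [[garden [[meadow leather] box]] [equinox keeper]].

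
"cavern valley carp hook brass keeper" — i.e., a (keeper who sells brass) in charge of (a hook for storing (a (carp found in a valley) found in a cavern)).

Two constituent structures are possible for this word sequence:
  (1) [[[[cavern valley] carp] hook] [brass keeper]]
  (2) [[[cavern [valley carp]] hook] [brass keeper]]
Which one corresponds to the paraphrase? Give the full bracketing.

[[[cavern [valley carp]] hook] [brass keeper]]

The paraphrase's head is the "keeper" part ("brass keeper"); its modifier is "cavern valley carp hook".
That top-level split, carried through the inner groups, gives [[[cavern [valley carp]] hook] [brass keeper]].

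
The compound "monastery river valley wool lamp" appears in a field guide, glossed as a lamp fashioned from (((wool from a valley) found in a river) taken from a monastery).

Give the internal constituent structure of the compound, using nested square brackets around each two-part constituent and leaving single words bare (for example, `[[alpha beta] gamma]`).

Overall it is a kind of lamp; the modifier is "monastery river valley wool".
"monastery river valley wool" → head "wool" (specifically "river valley wool"), modifier "monastery".
"river valley wool" → head "wool" (specifically "valley wool"), modifier "river".
"valley wool" → head "wool", modifier "valley".
Putting it together: [[monastery [river [valley wool]]] lamp].

[[monastery [river [valley wool]]] lamp]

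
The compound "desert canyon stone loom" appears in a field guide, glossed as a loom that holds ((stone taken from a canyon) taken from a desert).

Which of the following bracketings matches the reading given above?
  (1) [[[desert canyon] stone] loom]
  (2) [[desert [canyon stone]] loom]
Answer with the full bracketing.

[[desert [canyon stone]] loom]

The paraphrase's head is the "loom" part ("loom"); its modifier is "desert canyon stone".
That top-level split, carried through the inner groups, gives [[desert [canyon stone]] loom].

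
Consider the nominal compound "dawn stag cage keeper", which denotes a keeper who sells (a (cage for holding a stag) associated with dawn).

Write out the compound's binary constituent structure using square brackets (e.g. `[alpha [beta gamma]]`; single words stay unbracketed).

[[dawn [stag cage]] keeper]

The outermost head in the paraphrase is "keeper", modified by "dawn stag cage".
Within "dawn stag cage", the head is "cage" (specifically "stag cage") and the modifier is "dawn".
Within "stag cage", the head is "cage" and the modifier is "stag".
So the structure is [[dawn [stag cage]] keeper].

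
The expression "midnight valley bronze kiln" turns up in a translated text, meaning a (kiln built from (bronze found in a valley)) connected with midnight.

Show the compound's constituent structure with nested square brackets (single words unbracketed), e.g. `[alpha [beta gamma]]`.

[midnight [[valley bronze] kiln]]

Overall it is a kind of kiln (specifically "valley bronze kiln"); the modifier is "midnight".
Inside "valley bronze kiln": head "kiln", modifier "valley bronze".
Inside "valley bronze": head "bronze", modifier "valley".
So the structure is [midnight [[valley bronze] kiln]].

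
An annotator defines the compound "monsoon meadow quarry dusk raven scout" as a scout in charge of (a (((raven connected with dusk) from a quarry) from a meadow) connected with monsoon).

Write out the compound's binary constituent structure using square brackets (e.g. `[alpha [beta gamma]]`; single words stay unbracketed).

At the top level: head "scout"; modifier "monsoon meadow quarry dusk raven".
Inside "monsoon meadow quarry dusk raven": head "raven" (specifically "meadow quarry dusk raven"), modifier "monsoon".
Inside "meadow quarry dusk raven": head "raven" (specifically "quarry dusk raven"), modifier "meadow".
Inside "quarry dusk raven": head "raven" (specifically "dusk raven"), modifier "quarry".
Inside "dusk raven": head "raven", modifier "dusk".
Putting it together: [[monsoon [meadow [quarry [dusk raven]]]] scout].

[[monsoon [meadow [quarry [dusk raven]]]] scout]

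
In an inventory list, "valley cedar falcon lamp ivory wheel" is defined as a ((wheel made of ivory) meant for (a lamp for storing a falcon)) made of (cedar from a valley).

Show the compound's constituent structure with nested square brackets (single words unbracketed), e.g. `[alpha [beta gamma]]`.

[[valley cedar] [[falcon lamp] [ivory wheel]]]

The outermost head in the paraphrase is "wheel" (specifically "falcon lamp ivory wheel"), modified by "valley cedar".
Inside "valley cedar": head "cedar", modifier "valley".
Inside "falcon lamp ivory wheel": head "wheel" (specifically "ivory wheel"), modifier "falcon lamp".
Inside "falcon lamp": head "lamp", modifier "falcon".
Inside "ivory wheel": head "wheel", modifier "ivory".
Assembled: [[valley cedar] [[falcon lamp] [ivory wheel]]].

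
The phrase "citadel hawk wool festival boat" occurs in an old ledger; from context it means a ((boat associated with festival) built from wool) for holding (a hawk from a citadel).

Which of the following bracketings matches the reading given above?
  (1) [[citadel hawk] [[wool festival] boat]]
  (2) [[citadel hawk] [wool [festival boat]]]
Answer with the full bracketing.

The paraphrase's head is the "boat" part ("wool festival boat"); its modifier is "citadel hawk".
That top-level split, carried through the inner groups, gives [[citadel hawk] [wool [festival boat]]].

[[citadel hawk] [wool [festival boat]]]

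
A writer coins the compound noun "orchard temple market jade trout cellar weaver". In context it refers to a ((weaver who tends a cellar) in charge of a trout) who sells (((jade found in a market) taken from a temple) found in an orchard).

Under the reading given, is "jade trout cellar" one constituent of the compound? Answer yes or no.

The top-level split is [orchard temple market jade] [trout cellar weaver]; the full structure is [[orchard [temple [market jade]]] [trout [cellar weaver]]].
"jade trout cellar" straddles a constituent boundary, so it is not a single unit.

no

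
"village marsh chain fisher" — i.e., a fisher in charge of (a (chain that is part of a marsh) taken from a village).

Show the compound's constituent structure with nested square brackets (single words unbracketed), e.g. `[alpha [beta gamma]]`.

The outermost head in the paraphrase is "fisher", modified by "village marsh chain".
"village marsh chain" → head "chain" (specifically "marsh chain"), modifier "village".
"marsh chain" → head "chain", modifier "marsh".
Assembled: [[village [marsh chain]] fisher].

[[village [marsh chain]] fisher]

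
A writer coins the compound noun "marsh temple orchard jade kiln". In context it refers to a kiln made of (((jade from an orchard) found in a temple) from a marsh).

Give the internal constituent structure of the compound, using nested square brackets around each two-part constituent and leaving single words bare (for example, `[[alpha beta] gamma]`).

[[marsh [temple [orchard jade]]] kiln]

At the top level: head "kiln"; modifier "marsh temple orchard jade".
"marsh temple orchard jade" → head "jade" (specifically "temple orchard jade"), modifier "marsh".
"temple orchard jade" → head "jade" (specifically "orchard jade"), modifier "temple".
"orchard jade" → head "jade", modifier "orchard".
Assembled: [[marsh [temple [orchard jade]]] kiln].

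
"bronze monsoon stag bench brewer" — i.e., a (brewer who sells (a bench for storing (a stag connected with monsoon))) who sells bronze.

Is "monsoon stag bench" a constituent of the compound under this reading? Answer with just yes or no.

The paraphrase groups the words so that "monsoon stag bench" is one unit: it corresponds to a single parenthesized sub-phrase.
The full structure is [bronze [[[monsoon stag] bench] brewer]], in which [monsoon stag bench] is a constituent.

yes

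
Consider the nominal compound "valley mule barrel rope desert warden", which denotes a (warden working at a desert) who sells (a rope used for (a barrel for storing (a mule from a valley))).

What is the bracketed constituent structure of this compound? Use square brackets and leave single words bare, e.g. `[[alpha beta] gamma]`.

[[[[valley mule] barrel] rope] [desert warden]]

The outermost head in the paraphrase is "warden" (specifically "desert warden"), modified by "valley mule barrel rope".
"valley mule barrel rope" → head "rope", modifier "valley mule barrel".
"valley mule barrel" → head "barrel", modifier "valley mule".
"valley mule" → head "mule", modifier "valley".
"desert warden" → head "warden", modifier "desert".
So the structure is [[[[valley mule] barrel] rope] [desert warden]].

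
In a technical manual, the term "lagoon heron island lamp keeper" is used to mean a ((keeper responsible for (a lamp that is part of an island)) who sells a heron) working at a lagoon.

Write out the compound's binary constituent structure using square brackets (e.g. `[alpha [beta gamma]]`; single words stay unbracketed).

[lagoon [heron [[island lamp] keeper]]]

Overall it is a kind of keeper (specifically "heron island lamp keeper"); the modifier is "lagoon".
"heron island lamp keeper" → head "keeper" (specifically "island lamp keeper"), modifier "heron".
"island lamp keeper" → head "keeper", modifier "island lamp".
"island lamp" → head "lamp", modifier "island".
Assembled: [lagoon [heron [[island lamp] keeper]]].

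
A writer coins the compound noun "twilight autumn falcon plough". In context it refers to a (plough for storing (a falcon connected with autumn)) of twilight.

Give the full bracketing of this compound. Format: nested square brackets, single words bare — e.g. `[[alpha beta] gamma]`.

[twilight [[autumn falcon] plough]]

At the top level: head "plough" (specifically "autumn falcon plough"); modifier "twilight".
Within "autumn falcon plough", the head is "plough" and the modifier is "autumn falcon".
Within "autumn falcon", the head is "falcon" and the modifier is "autumn".
Assembled: [twilight [[autumn falcon] plough]].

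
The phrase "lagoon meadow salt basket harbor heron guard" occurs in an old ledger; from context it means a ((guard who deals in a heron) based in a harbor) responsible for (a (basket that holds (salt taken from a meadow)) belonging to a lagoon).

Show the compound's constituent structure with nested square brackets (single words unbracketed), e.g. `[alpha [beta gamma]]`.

[[lagoon [[meadow salt] basket]] [harbor [heron guard]]]

At the top level: head "guard" (specifically "harbor heron guard"); modifier "lagoon meadow salt basket".
Within "lagoon meadow salt basket", the head is "basket" (specifically "meadow salt basket") and the modifier is "lagoon".
Within "meadow salt basket", the head is "basket" and the modifier is "meadow salt".
Within "meadow salt", the head is "salt" and the modifier is "meadow".
Within "harbor heron guard", the head is "guard" (specifically "heron guard") and the modifier is "harbor".
Within "heron guard", the head is "guard" and the modifier is "heron".
Putting it together: [[lagoon [[meadow salt] basket]] [harbor [heron guard]]].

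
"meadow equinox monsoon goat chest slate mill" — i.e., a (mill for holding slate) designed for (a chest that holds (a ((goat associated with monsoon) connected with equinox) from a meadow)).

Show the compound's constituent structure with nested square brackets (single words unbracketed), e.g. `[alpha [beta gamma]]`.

Overall it is a kind of mill (specifically "slate mill"); the modifier is "meadow equinox monsoon goat chest".
"meadow equinox monsoon goat chest" → head "chest", modifier "meadow equinox monsoon goat".
"meadow equinox monsoon goat" → head "goat" (specifically "equinox monsoon goat"), modifier "meadow".
"equinox monsoon goat" → head "goat" (specifically "monsoon goat"), modifier "equinox".
"monsoon goat" → head "goat", modifier "monsoon".
"slate mill" → head "mill", modifier "slate".
Putting it together: [[[meadow [equinox [monsoon goat]]] chest] [slate mill]].

[[[meadow [equinox [monsoon goat]]] chest] [slate mill]]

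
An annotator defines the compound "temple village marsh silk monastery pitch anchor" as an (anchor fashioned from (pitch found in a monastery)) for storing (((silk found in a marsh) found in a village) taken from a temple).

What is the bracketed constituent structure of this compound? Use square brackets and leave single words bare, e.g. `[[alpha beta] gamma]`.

At the top level: head "anchor" (specifically "monastery pitch anchor"); modifier "temple village marsh silk".
Inside "temple village marsh silk": head "silk" (specifically "village marsh silk"), modifier "temple".
Inside "village marsh silk": head "silk" (specifically "marsh silk"), modifier "village".
Inside "marsh silk": head "silk", modifier "marsh".
Inside "monastery pitch anchor": head "anchor", modifier "monastery pitch".
Inside "monastery pitch": head "pitch", modifier "monastery".
So the structure is [[temple [village [marsh silk]]] [[monastery pitch] anchor]].

[[temple [village [marsh silk]]] [[monastery pitch] anchor]]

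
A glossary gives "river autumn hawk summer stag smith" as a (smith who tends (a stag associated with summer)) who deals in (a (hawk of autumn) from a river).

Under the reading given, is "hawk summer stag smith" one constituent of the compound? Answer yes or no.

The top-level split is [river autumn hawk] [summer stag smith]; the full structure is [[river [autumn hawk]] [[summer stag] smith]].
"hawk summer stag smith" straddles a constituent boundary, so it is not a single unit.

no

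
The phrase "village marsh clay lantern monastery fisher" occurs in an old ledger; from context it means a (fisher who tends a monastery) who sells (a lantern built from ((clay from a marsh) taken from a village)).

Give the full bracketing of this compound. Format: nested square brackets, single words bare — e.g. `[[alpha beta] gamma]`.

Whole compound: head "fisher" (specifically "monastery fisher"), modifier "village marsh clay lantern".
Within "village marsh clay lantern", the head is "lantern" and the modifier is "village marsh clay".
Within "village marsh clay", the head is "clay" (specifically "marsh clay") and the modifier is "village".
Within "marsh clay", the head is "clay" and the modifier is "marsh".
Within "monastery fisher", the head is "fisher" and the modifier is "monastery".
Putting it together: [[[village [marsh clay]] lantern] [monastery fisher]].

[[[village [marsh clay]] lantern] [monastery fisher]]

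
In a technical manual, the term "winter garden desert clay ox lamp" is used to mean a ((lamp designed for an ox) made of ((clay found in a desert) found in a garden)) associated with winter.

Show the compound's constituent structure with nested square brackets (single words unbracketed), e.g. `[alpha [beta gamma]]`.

Whole compound: head "lamp" (specifically "garden desert clay ox lamp"), modifier "winter".
"garden desert clay ox lamp" → head "lamp" (specifically "ox lamp"), modifier "garden desert clay".
"garden desert clay" → head "clay" (specifically "desert clay"), modifier "garden".
"desert clay" → head "clay", modifier "desert".
"ox lamp" → head "lamp", modifier "ox".
Putting it together: [winter [[garden [desert clay]] [ox lamp]]].

[winter [[garden [desert clay]] [ox lamp]]]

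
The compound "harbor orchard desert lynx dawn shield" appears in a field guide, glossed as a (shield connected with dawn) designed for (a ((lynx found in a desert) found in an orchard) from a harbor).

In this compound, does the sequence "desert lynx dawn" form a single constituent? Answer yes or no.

The top-level split is [harbor orchard desert lynx] [dawn shield]; the full structure is [[harbor [orchard [desert lynx]]] [dawn shield]].
"desert lynx dawn" straddles a constituent boundary, so it is not a single unit.

no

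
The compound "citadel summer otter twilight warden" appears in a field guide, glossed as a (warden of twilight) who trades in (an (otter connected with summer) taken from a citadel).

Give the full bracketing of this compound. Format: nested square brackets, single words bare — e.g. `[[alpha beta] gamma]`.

[[citadel [summer otter]] [twilight warden]]

Whole compound: head "warden" (specifically "twilight warden"), modifier "citadel summer otter".
"citadel summer otter" → head "otter" (specifically "summer otter"), modifier "citadel".
"summer otter" → head "otter", modifier "summer".
"twilight warden" → head "warden", modifier "twilight".
Assembled: [[citadel [summer otter]] [twilight warden]].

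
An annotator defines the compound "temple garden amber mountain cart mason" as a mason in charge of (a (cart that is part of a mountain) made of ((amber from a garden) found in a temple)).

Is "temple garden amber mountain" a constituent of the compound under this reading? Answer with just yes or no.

no

The top-level split is [temple garden amber mountain cart] [mason]; the full structure is [[[temple [garden amber]] [mountain cart]] mason].
"temple garden amber mountain" straddles a constituent boundary, so it is not a single unit.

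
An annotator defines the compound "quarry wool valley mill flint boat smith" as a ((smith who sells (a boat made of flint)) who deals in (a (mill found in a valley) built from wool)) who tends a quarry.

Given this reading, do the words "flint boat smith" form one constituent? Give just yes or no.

yes

The paraphrase groups the words so that "flint boat smith" is one unit: it corresponds to a single parenthesized sub-phrase.
The full structure is [quarry [[wool [valley mill]] [[flint boat] smith]]], in which [flint boat smith] is a constituent.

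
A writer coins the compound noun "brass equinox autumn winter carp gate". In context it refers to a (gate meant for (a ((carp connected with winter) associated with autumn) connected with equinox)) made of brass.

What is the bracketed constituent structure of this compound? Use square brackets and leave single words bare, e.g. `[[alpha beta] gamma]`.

Whole compound: head "gate" (specifically "equinox autumn winter carp gate"), modifier "brass".
Within "equinox autumn winter carp gate", the head is "gate" and the modifier is "equinox autumn winter carp".
Within "equinox autumn winter carp", the head is "carp" (specifically "autumn winter carp") and the modifier is "equinox".
Within "autumn winter carp", the head is "carp" (specifically "winter carp") and the modifier is "autumn".
Within "winter carp", the head is "carp" and the modifier is "winter".
Putting it together: [brass [[equinox [autumn [winter carp]]] gate]].

[brass [[equinox [autumn [winter carp]]] gate]]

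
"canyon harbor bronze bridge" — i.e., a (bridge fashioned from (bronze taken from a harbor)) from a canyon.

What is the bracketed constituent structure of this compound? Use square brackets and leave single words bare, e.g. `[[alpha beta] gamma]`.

At the top level: head "bridge" (specifically "harbor bronze bridge"); modifier "canyon".
Within "harbor bronze bridge", the head is "bridge" and the modifier is "harbor bronze".
Within "harbor bronze", the head is "bronze" and the modifier is "harbor".
Assembled: [canyon [[harbor bronze] bridge]].

[canyon [[harbor bronze] bridge]]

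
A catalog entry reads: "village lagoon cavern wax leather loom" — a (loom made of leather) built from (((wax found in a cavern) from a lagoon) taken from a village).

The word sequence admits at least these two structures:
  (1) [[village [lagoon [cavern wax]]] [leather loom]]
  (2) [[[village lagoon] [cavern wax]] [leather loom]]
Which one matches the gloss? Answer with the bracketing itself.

The paraphrase's head is the "loom" part ("leather loom"); its modifier is "village lagoon cavern wax".
That top-level split, carried through the inner groups, gives [[village [lagoon [cavern wax]]] [leather loom]].

[[village [lagoon [cavern wax]]] [leather loom]]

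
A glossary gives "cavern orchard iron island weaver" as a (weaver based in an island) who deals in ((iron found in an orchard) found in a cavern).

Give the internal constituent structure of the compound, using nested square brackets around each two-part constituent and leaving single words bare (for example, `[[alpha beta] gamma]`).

[[cavern [orchard iron]] [island weaver]]

Whole compound: head "weaver" (specifically "island weaver"), modifier "cavern orchard iron".
Within "cavern orchard iron", the head is "iron" (specifically "orchard iron") and the modifier is "cavern".
Within "orchard iron", the head is "iron" and the modifier is "orchard".
Within "island weaver", the head is "weaver" and the modifier is "island".
So the structure is [[cavern [orchard iron]] [island weaver]].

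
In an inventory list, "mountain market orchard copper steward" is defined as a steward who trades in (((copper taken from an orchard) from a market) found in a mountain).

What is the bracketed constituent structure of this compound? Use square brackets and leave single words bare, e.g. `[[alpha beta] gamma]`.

Whole compound: head "steward", modifier "mountain market orchard copper".
"mountain market orchard copper" → head "copper" (specifically "market orchard copper"), modifier "mountain".
"market orchard copper" → head "copper" (specifically "orchard copper"), modifier "market".
"orchard copper" → head "copper", modifier "orchard".
Assembled: [[mountain [market [orchard copper]]] steward].

[[mountain [market [orchard copper]]] steward]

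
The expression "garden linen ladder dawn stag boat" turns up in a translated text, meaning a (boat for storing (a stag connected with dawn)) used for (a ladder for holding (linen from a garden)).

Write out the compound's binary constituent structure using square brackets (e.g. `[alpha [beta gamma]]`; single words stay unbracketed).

[[[garden linen] ladder] [[dawn stag] boat]]

Whole compound: head "boat" (specifically "dawn stag boat"), modifier "garden linen ladder".
Inside "garden linen ladder": head "ladder", modifier "garden linen".
Inside "garden linen": head "linen", modifier "garden".
Inside "dawn stag boat": head "boat", modifier "dawn stag".
Inside "dawn stag": head "stag", modifier "dawn".
So the structure is [[[garden linen] ladder] [[dawn stag] boat]].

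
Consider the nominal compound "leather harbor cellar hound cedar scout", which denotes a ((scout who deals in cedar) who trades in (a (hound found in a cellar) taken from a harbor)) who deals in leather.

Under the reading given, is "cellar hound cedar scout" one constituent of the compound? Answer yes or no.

no

The top-level split is [leather] [harbor cellar hound cedar scout]; the full structure is [leather [[harbor [cellar hound]] [cedar scout]]].
"cellar hound cedar scout" straddles a constituent boundary, so it is not a single unit.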